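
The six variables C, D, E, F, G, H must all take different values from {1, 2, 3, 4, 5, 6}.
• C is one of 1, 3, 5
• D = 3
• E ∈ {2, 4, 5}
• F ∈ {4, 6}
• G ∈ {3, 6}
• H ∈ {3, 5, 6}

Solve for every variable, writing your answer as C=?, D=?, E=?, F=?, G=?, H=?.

C=1, D=3, E=2, F=4, G=6, H=5

D has just one choice, so D = 3. Remove 3 from C, G, H.
G's domain is down to {6}, so G = 6. So F, H can't be 6.
H's domain is down to {5}, so H = 5. So C, E can't be 5.
That leaves C = 1.
F has just one choice, so F = 4. Remove 4 from E.
E must be 2 (only option left).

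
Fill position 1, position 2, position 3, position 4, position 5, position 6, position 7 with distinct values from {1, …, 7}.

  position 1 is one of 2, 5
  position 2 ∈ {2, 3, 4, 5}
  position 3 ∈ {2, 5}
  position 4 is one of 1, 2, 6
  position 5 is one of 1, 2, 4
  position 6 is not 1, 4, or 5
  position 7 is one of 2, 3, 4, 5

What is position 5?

1

The 7 variables together cover exactly {1, 2, 3, 4, 5, 6, 7} — 7 values for 7 variables — and 7 appears only in position 6's list, so position 6 = 7.
The 6 still-open variables draw from only 6 values {1, 2, 3, 4, 5, 6}, so each is used; only position 4 can be 6, hence position 4 = 6.
The 5 still-open variables together cover exactly {1, 2, 3, 4, 5} — 5 values for 5 variables — and 1 appears only in position 5's list, so position 5 = 1.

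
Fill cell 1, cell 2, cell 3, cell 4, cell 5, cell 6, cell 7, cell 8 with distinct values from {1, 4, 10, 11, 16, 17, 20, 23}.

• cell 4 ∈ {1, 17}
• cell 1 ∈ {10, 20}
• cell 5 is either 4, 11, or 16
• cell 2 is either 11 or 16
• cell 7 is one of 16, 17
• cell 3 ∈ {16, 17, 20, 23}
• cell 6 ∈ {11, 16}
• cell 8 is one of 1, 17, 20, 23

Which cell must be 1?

The 8 variables together cover exactly {1, 4, 10, 11, 16, 17, 20, 23} — 8 values for 8 variables — and 4 appears only in cell 5's list, so cell 5 = 4.
Among the 7 still-open variables, 10 fits only cell 1 (and all 7 values in {1, 10, 11, 16, 17, 20, 23} must be used), so cell 1 = 10.
The 2 variables cell 2 and cell 6 are confined to {11, 16}, which locks those values in; drop them from cell 3, cell 7.
cell 7's domain is down to {17}, so cell 7 = 17. Strike 17 from cell 3, cell 4, cell 8.

cell 4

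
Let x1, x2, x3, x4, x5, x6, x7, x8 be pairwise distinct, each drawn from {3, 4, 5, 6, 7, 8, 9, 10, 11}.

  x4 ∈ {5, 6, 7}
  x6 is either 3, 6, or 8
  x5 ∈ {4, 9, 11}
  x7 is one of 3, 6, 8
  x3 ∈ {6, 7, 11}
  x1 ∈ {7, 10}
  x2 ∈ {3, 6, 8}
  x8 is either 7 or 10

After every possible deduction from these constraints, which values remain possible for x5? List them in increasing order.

x1 and x8 share exactly the 2 values {7, 10}; by pigeonhole those values go to them, so strike 7, 10 from x3, x4.
x2, x6, x7 share exactly the 3 values {3, 6, 8}; by pigeonhole those values go to them, so strike 3, 6, 8 from x3, x4.
x3 must be 11 (only option left). Eliminate 11 elsewhere: x5.
That leaves x4 = 5.
No further eliminations apply; x5 can still be any of 4, 9.

4, 9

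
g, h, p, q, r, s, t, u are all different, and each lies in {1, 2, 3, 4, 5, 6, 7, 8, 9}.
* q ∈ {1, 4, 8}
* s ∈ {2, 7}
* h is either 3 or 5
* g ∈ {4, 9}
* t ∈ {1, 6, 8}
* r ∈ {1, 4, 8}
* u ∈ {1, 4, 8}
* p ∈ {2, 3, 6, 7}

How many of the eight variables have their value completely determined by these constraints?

q, r, u between them cover only {1, 4, 8} — a naked triple. Remove those values from g, t.
g's domain is down to {9}, so g = 9.
t has just one choice, so t = 6. Remove 6 from p.
Determined: g=9, t=6. The other variables each still have more than one consistent value. That makes 2.

2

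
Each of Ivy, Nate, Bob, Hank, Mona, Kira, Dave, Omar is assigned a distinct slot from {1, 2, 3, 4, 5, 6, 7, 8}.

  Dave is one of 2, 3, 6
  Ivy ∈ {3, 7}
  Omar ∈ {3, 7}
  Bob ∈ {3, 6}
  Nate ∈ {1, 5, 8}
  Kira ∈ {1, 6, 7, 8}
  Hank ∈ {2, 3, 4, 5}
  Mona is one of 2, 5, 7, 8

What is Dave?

2

The 8 variables draw from only 8 values {1, 2, 3, 4, 5, 6, 7, 8}, so each is used; only Hank can be 4, hence Hank = 4.
Ivy and Omar share exactly the 2 values {3, 7}; by pigeonhole those values go to them, so strike 3, 7 from Bob, Mona, Kira, Dave.
That leaves Bob = 6. Remove 6 from Kira, Dave.
So Dave = 2.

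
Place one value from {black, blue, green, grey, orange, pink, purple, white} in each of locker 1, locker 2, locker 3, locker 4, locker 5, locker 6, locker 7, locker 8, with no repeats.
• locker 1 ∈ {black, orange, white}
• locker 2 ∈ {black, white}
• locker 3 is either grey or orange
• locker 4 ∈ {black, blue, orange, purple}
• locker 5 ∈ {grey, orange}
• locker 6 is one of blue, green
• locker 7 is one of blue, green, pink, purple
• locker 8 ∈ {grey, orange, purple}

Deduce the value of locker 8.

purple

The 8 variables draw from only 8 values {black, blue, green, grey, orange, pink, purple, white}, so each is used; only locker 7 can be pink, hence locker 7 = pink.
The 7 still-open variables together cover exactly {black, blue, green, grey, orange, purple, white} — 7 values for 7 variables — and green appears only in locker 6's list, so locker 6 = green.
The 6 still-open variables together cover exactly {black, blue, grey, orange, purple, white} — 6 values for 6 variables — and blue appears only in locker 4's list, so locker 4 = blue.
Among the 5 still-open variables, purple fits only locker 8 (and all 5 values in {black, grey, orange, purple, white} must be used), so locker 8 = purple.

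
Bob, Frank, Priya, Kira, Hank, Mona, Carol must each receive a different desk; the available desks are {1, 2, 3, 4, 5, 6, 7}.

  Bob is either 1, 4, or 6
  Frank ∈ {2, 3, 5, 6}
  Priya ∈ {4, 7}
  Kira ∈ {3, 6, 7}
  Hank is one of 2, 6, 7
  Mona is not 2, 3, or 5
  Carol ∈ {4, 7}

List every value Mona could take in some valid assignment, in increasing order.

1, 6

Among the 7 variables, 5 fits only Frank (and all 7 values in {1, 2, 3, 4, 5, 6, 7} must be used), so Frank = 5.
The 6 still-open variables draw from only 6 values {1, 2, 3, 4, 6, 7}, so each is used; only Hank can be 2, hence Hank = 2.
Among the 5 still-open variables, 3 fits only Kira (and all 5 values in {1, 3, 4, 6, 7} must be used), so Kira = 3.
Priya and Carol between them cover only {4, 7} — a naked pair. Remove those values from Bob, Mona.
No further eliminations apply; Mona can still be any of 1, 6.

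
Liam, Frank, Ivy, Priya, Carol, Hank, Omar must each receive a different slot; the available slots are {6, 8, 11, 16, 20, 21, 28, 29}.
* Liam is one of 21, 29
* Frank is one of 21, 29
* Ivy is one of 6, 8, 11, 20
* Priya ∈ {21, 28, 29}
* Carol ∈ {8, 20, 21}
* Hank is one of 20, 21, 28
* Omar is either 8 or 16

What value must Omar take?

16

Liam and Frank share exactly the 2 values {21, 29}; by pigeonhole those values go to them, so strike 21, 29 from Priya, Carol, Hank.
Priya must be 28 (only option left). Eliminate 28 elsewhere: Hank.
Hank has just one choice, so Hank = 20. Eliminate 20 elsewhere: Ivy, Carol.
That leaves Carol = 8. Strike 8 from Ivy, Omar.
So Omar = 16.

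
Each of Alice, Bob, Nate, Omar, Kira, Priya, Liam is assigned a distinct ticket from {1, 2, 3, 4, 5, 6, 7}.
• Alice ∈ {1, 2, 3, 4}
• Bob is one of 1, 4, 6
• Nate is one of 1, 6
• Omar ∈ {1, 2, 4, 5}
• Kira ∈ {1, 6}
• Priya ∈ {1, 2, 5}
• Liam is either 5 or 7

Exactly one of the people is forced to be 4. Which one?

Bob

Among the 7 variables, 3 fits only Alice (and all 7 values in {1, 2, 3, 4, 5, 6, 7} must be used), so Alice = 3.
Among the 6 still-open variables, 7 fits only Liam (and all 6 values in {1, 2, 4, 5, 6, 7} must be used), so Liam = 7.
Nate and Kira share exactly the 2 values {1, 6}; by pigeonhole those values go to them, so strike 1, 6 from Bob, Omar, Priya.
So 4 goes to Bob.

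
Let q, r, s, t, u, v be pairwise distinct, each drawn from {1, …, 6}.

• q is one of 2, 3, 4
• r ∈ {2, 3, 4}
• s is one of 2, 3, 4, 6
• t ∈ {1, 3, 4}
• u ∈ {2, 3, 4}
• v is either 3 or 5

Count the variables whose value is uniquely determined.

Among the 6 variables, 1 fits only t (and all 6 values in {1, 2, 3, 4, 5, 6} must be used), so t = 1.
Among the 5 still-open variables, 5 fits only v (and all 5 values in {2, 3, 4, 5, 6} must be used), so v = 5.
The 4 still-open variables draw from only 4 values {2, 3, 4, 6}, so each is used; only s can be 6, hence s = 6.
Determined: s=6, t=1, v=5. The other variables each still have more than one consistent value. That makes 3.

3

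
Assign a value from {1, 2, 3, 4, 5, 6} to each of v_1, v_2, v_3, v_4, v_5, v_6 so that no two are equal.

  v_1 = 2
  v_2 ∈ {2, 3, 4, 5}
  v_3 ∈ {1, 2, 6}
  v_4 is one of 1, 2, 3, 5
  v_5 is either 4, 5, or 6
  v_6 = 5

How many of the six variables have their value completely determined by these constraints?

v_1 must be 2 (only option left). Strike 2 from v_2, v_3, v_4.
That leaves v_6 = 5. Remove 5 from v_2, v_4, v_5.
Determined: v_1=2, v_6=5. The other variables each still have more than one consistent value. That makes 2.

2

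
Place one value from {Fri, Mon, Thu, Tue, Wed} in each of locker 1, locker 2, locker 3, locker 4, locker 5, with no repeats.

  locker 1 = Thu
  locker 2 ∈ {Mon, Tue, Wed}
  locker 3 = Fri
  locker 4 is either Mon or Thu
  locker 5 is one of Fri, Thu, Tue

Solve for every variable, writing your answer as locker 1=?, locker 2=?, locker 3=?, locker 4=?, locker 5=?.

locker 1's domain is down to {Thu}, so locker 1 = Thu. Eliminate Thu elsewhere: locker 4, locker 5.
That leaves locker 3 = Fri. Eliminate Fri elsewhere: locker 5.
locker 4 must be Mon (only option left). Remove Mon from locker 2.
locker 5's domain is down to {Tue}, so locker 5 = Tue. So locker 2 can't be Tue.
locker 2 has just one choice, so locker 2 = Wed.

locker 1=Thu, locker 2=Wed, locker 3=Fri, locker 4=Mon, locker 5=Tue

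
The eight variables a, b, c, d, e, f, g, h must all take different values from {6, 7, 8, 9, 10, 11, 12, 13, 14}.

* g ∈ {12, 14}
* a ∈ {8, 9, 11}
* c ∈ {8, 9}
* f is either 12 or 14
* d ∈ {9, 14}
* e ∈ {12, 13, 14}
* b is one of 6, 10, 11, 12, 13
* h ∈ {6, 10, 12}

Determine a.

11

The 2 variables f and g are confined to {12, 14}, which locks those values in; drop them from b, d, e, h.
That leaves d = 9. Eliminate 9 elsewhere: a, c.
e has just one choice, so e = 13. So b can't be 13.
c must be 8 (only option left). Remove 8 from a.
So a = 11.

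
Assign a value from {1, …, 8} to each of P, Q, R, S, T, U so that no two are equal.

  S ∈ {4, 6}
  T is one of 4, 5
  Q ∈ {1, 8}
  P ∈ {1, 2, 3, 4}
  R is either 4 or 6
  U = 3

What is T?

U has just one choice, so U = 3. Eliminate 3 elsewhere: P.
R and S share exactly the 2 values {4, 6}; by pigeonhole those values go to them, so strike 4, 6 from P, T.
So T = 5.

5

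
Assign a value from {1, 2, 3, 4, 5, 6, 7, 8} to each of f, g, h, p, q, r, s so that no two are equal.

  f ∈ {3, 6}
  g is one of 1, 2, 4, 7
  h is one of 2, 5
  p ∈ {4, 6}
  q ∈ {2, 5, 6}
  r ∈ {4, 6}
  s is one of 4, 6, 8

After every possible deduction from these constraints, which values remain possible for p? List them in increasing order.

p and r between them cover only {4, 6} — a naked pair. Remove those values from f, g, q, s.
f has just one choice, so f = 3.
That leaves s = 8.
h and q share exactly the 2 values {2, 5}; by pigeonhole those values go to them, so strike 2, 5 from g.
No further eliminations apply; p can still be any of 4, 6.

4, 6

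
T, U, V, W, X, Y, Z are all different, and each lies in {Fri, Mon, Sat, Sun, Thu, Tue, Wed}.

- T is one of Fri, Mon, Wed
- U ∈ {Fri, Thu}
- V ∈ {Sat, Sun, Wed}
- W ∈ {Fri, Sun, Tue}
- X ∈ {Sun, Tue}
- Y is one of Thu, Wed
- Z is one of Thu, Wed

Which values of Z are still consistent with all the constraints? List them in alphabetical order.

Thu, Wed

Among the 7 variables, Mon fits only T (and all 7 values in {Fri, Mon, Sat, Sun, Thu, Tue, Wed} must be used), so T = Mon.
Among the 6 still-open variables, Sat fits only V (and all 6 values in {Fri, Sat, Sun, Thu, Tue, Wed} must be used), so V = Sat.
The 2 variables Y and Z are confined to {Thu, Wed}, which locks those values in; drop them from U.
U has just one choice, so U = Fri. So W can't be Fri.
No further eliminations apply; Z can still be any of Thu, Wed.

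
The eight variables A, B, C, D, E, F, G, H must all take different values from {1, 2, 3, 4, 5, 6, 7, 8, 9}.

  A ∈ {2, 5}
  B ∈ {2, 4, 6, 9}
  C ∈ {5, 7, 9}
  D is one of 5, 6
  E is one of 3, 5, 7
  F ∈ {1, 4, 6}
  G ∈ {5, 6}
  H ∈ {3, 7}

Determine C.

The 8 variables draw from only 8 values {1, 2, 3, 4, 5, 6, 7, 9}, so each is used; only F can be 1, hence F = 1.
The 7 still-open variables together cover exactly {2, 3, 4, 5, 6, 7, 9} — 7 values for 7 variables — and 4 appears only in B's list, so B = 4.
Among the 6 still-open variables, 2 fits only A (and all 6 values in {2, 3, 5, 6, 7, 9} must be used), so A = 2.
The 5 still-open variables draw from only 5 values {3, 5, 6, 7, 9}, so each is used; only C can be 9, hence C = 9.

9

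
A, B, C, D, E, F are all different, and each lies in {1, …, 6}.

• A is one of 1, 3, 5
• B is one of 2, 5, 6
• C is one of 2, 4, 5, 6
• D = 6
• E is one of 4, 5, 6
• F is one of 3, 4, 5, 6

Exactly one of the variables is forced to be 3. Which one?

F

D has just one choice, so D = 6. Eliminate 6 elsewhere: B, C, E, F.
The 5 still-open variables together cover exactly {1, 2, 3, 4, 5} — 5 values for 5 variables — and 1 appears only in A's list, so A = 1.
Among the 4 still-open variables, 3 fits only F (and all 4 values in {2, 3, 4, 5} must be used), so F = 3.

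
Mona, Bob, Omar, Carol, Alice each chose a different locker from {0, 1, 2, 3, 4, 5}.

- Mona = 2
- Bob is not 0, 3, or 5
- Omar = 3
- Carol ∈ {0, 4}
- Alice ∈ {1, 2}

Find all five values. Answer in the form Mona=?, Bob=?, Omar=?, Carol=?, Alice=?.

Mona=2, Bob=4, Omar=3, Carol=0, Alice=1

Mona has just one choice, so Mona = 2. Strike 2 from Bob, Alice.
Omar must be 3 (only option left).
Alice must be 1 (only option left). Eliminate 1 elsewhere: Bob.
Bob's domain is down to {4}, so Bob = 4. Remove 4 from Carol.
Carol's domain is down to {0}, so Carol = 0.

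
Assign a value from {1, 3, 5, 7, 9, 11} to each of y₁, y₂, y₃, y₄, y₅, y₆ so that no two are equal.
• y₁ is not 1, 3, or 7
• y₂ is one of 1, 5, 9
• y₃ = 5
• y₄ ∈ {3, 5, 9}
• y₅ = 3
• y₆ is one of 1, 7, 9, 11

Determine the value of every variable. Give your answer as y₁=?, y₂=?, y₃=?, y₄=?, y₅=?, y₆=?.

y₁=11, y₂=1, y₃=5, y₄=9, y₅=3, y₆=7

y₃ has just one choice, so y₃ = 5. Eliminate 5 elsewhere: y₁, y₂, y₄.
That leaves y₅ = 3. Strike 3 from y₄.
y₄'s domain is down to {9}, so y₄ = 9. So y₁, y₂, y₆ can't be 9.
y₁'s domain is down to {11}, so y₁ = 11. Eliminate 11 elsewhere: y₆.
y₂'s domain is down to {1}, so y₂ = 1. So y₆ can't be 1.
That leaves y₆ = 7.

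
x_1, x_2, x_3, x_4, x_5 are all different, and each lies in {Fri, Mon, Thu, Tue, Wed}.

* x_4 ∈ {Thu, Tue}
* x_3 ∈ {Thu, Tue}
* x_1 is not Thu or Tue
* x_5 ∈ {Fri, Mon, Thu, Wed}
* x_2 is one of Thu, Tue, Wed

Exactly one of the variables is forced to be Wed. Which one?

x_3 and x_4 between them cover only {Thu, Tue} — a naked pair. Remove those values from x_2, x_5.
So Wed goes to x_2.

x_2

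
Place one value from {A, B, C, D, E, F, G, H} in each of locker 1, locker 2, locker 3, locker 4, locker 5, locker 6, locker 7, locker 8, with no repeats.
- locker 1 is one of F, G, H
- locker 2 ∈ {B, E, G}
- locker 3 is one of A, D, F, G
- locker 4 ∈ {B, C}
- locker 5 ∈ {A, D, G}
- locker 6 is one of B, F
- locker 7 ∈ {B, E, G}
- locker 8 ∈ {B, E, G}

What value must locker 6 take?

The 8 variables draw from only 8 values {A, B, C, D, E, F, G, H}, so each is used; only locker 4 can be C, hence locker 4 = C.
The 7 still-open variables together cover exactly {A, B, D, E, F, G, H} — 7 values for 7 variables — and H appears only in locker 1's list, so locker 1 = H.
The 3 variables locker 2, locker 7, locker 8 are confined to {B, E, G}, which locks those values in; drop them from locker 3, locker 5, locker 6.
So locker 6 = F.

F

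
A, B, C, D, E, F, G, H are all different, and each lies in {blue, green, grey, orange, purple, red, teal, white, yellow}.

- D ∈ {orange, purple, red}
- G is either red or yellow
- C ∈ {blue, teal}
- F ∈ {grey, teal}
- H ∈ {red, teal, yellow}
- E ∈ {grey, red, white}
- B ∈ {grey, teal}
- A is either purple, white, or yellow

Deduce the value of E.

Among the 8 variables, blue fits only C (and all 8 values in {blue, grey, orange, purple, red, teal, white, yellow} must be used), so C = blue.
Among the 7 still-open variables, orange fits only D (and all 7 values in {grey, orange, purple, red, teal, white, yellow} must be used), so D = orange.
Among the 6 still-open variables, purple fits only A (and all 6 values in {grey, purple, red, teal, white, yellow} must be used), so A = purple.
The 5 still-open variables draw from only 5 values {grey, red, teal, white, yellow}, so each is used; only E can be white, hence E = white.

white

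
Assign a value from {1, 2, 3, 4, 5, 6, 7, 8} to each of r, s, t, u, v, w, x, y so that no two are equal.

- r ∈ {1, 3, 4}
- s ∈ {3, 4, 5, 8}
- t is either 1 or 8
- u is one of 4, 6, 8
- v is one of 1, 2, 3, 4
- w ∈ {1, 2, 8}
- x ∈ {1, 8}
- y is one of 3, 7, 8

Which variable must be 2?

The 8 variables draw from only 8 values {1, 2, 3, 4, 5, 6, 7, 8}, so each is used; only s can be 5, hence s = 5.
The 7 still-open variables together cover exactly {1, 2, 3, 4, 6, 7, 8} — 7 values for 7 variables — and 6 appears only in u's list, so u = 6.
Among the 6 still-open variables, 7 fits only y (and all 6 values in {1, 2, 3, 4, 7, 8} must be used), so y = 7.
t and x between them cover only {1, 8} — a naked pair. Remove those values from r, v, w.
So 2 goes to w.

w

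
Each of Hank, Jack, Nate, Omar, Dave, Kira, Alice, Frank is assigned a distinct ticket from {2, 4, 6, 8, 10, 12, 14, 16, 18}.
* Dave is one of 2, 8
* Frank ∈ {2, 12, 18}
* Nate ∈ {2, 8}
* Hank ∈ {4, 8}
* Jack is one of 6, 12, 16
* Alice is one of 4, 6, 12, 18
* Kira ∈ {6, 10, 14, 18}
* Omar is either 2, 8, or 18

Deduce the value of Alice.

6

Nate and Dave share exactly the 2 values {2, 8}; by pigeonhole those values go to them, so strike 2, 8 from Hank, Omar, Frank.
Hank must be 4 (only option left). Eliminate 4 elsewhere: Alice.
That leaves Omar = 18. Remove 18 from Kira, Alice, Frank.
Frank has just one choice, so Frank = 12. So Jack, Alice can't be 12.
So Alice = 6.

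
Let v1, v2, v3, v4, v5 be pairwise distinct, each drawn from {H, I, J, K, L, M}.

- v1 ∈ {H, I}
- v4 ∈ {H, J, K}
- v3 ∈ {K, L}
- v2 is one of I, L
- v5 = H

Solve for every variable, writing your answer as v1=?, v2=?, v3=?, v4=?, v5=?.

v1=I, v2=L, v3=K, v4=J, v5=H

v5 must be H (only option left). So v1, v4 can't be H.
v1 must be I (only option left). Strike I from v2.
v2's domain is down to {L}, so v2 = L. Eliminate L elsewhere: v3.
v3's domain is down to {K}, so v3 = K. Remove K from v4.
v4's domain is down to {J}, so v4 = J.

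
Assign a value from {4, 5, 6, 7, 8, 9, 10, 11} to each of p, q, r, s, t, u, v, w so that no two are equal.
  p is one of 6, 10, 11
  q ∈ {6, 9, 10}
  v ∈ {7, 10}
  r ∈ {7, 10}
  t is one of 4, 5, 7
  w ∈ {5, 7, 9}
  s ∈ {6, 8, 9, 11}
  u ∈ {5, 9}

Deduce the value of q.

The 8 variables draw from only 8 values {4, 5, 6, 7, 8, 9, 10, 11}, so each is used; only t can be 4, hence t = 4.
The 7 still-open variables draw from only 7 values {5, 6, 7, 8, 9, 10, 11}, so each is used; only s can be 8, hence s = 8.
The 6 still-open variables together cover exactly {5, 6, 7, 9, 10, 11} — 6 values for 6 variables — and 11 appears only in p's list, so p = 11.
Among the 5 still-open variables, 6 fits only q (and all 5 values in {5, 6, 7, 9, 10} must be used), so q = 6.

6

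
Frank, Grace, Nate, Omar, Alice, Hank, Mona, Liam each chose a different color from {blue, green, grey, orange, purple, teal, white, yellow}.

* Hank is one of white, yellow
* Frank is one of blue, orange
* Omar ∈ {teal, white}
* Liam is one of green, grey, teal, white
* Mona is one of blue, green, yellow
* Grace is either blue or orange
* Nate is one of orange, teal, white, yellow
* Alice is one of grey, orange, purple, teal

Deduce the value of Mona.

green

Among the 8 variables, purple fits only Alice (and all 8 values in {blue, green, grey, orange, purple, teal, white, yellow} must be used), so Alice = purple.
The 7 still-open variables together cover exactly {blue, green, grey, orange, teal, white, yellow} — 7 values for 7 variables — and grey appears only in Liam's list, so Liam = grey.
The 6 still-open variables together cover exactly {blue, green, orange, teal, white, yellow} — 6 values for 6 variables — and green appears only in Mona's list, so Mona = green.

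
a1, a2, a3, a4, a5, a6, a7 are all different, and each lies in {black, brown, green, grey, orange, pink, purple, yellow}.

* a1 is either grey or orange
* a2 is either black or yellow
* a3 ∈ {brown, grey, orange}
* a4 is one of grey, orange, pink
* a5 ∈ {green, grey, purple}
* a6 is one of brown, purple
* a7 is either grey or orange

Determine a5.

a1 and a7 between them cover only {grey, orange} — a naked pair. Remove those values from a3, a4, a5.
a3's domain is down to {brown}, so a3 = brown. Eliminate brown elsewhere: a6.
a4 must be pink (only option left).
a6 must be purple (only option left). Remove purple from a5.
So a5 = green.

green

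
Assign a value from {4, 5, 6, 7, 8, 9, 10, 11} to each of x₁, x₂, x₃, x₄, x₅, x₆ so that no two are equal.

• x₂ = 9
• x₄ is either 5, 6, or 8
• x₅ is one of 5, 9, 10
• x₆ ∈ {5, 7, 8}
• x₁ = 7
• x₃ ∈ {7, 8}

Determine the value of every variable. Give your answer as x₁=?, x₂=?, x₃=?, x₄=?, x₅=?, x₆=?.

x₁=7, x₂=9, x₃=8, x₄=6, x₅=10, x₆=5

x₁ has just one choice, so x₁ = 7. Strike 7 from x₃, x₆.
x₂ must be 9 (only option left). Strike 9 from x₅.
x₃'s domain is down to {8}, so x₃ = 8. So x₄, x₆ can't be 8.
That leaves x₆ = 5. Eliminate 5 elsewhere: x₄, x₅.
x₄'s domain is down to {6}, so x₄ = 6.
x₅ has just one choice, so x₅ = 10.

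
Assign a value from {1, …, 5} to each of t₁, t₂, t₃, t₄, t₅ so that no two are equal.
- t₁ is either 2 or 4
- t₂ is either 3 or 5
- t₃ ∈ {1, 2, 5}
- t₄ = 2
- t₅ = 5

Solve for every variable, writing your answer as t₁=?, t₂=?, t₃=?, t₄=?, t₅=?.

t₄ has just one choice, so t₄ = 2. Strike 2 from t₁, t₃.
t₅ has just one choice, so t₅ = 5. Strike 5 from t₂, t₃.
That leaves t₁ = 4.
t₂'s domain is down to {3}, so t₂ = 3.
t₃ has just one choice, so t₃ = 1.

t₁=4, t₂=3, t₃=1, t₄=2, t₅=5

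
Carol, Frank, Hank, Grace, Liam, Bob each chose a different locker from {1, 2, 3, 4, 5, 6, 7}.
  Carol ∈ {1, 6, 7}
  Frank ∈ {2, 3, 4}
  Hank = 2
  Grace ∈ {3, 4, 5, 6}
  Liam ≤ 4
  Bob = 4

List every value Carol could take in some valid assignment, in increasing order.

6, 7

Hank's domain is down to {2}, so Hank = 2. So Frank, Liam can't be 2.
That leaves Bob = 4. So Frank, Grace, Liam can't be 4.
Frank must be 3 (only option left). So Grace, Liam can't be 3.
Liam has just one choice, so Liam = 1. So Carol can't be 1.
No further eliminations apply; Carol can still be any of 6, 7.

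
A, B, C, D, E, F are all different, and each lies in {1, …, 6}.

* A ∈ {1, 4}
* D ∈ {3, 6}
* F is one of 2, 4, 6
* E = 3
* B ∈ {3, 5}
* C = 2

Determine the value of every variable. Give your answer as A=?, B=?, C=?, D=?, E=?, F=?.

A=1, B=5, C=2, D=6, E=3, F=4

C's domain is down to {2}, so C = 2. Eliminate 2 elsewhere: F.
That leaves E = 3. So B, D can't be 3.
B has just one choice, so B = 5.
D's domain is down to {6}, so D = 6. Strike 6 from F.
F has just one choice, so F = 4. So A can't be 4.
A must be 1 (only option left).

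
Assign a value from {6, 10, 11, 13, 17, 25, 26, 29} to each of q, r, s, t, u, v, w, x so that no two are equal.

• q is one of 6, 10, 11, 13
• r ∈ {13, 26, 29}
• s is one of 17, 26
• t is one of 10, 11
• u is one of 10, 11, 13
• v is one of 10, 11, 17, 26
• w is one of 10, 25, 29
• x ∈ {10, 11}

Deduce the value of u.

The 8 variables together cover exactly {6, 10, 11, 13, 17, 25, 26, 29} — 8 values for 8 variables — and 6 appears only in q's list, so q = 6.
The 7 still-open variables draw from only 7 values {10, 11, 13, 17, 25, 26, 29}, so each is used; only w can be 25, hence w = 25.
The 6 still-open variables draw from only 6 values {10, 11, 13, 17, 26, 29}, so each is used; only r can be 29, hence r = 29.
The 5 still-open variables draw from only 5 values {10, 11, 13, 17, 26}, so each is used; only u can be 13, hence u = 13.

13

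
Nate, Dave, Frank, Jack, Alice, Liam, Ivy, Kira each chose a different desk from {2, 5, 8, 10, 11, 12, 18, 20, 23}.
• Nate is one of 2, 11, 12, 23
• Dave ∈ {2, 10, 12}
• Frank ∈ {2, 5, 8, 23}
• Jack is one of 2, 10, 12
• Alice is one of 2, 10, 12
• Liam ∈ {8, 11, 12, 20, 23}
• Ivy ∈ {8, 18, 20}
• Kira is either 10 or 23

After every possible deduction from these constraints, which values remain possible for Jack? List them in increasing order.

2, 10, 12

Dave, Jack, Alice between them cover only {2, 10, 12} — a naked triple. Remove those values from Nate, Frank, Liam, Kira.
Kira must be 23 (only option left). Eliminate 23 elsewhere: Nate, Frank, Liam.
Nate's domain is down to {11}, so Nate = 11. Strike 11 from Liam.
No further eliminations apply; Jack can still be any of 2, 10, 12.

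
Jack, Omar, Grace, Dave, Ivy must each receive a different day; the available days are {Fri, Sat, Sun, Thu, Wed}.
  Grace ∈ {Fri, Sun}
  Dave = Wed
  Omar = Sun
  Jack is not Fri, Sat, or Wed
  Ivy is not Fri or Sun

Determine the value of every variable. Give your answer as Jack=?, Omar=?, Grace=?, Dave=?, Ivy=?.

Omar has just one choice, so Omar = Sun. So Jack, Grace can't be Sun.
Grace's domain is down to {Fri}, so Grace = Fri.
Dave's domain is down to {Wed}, so Dave = Wed. So Ivy can't be Wed.
That leaves Jack = Thu. Eliminate Thu elsewhere: Ivy.
Ivy's domain is down to {Sat}, so Ivy = Sat.

Jack=Thu, Omar=Sun, Grace=Fri, Dave=Wed, Ivy=Sat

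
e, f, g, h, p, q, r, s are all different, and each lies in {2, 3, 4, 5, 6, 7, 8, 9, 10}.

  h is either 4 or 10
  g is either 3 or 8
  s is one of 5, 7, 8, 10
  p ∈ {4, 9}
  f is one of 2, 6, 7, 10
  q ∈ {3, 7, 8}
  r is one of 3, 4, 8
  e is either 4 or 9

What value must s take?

e and p between them cover only {4, 9} — a naked pair. Remove those values from h, r.
h's domain is down to {10}, so h = 10. Remove 10 from f, s.
g and r share exactly the 2 values {3, 8}; by pigeonhole those values go to them, so strike 3, 8 from q, s.
q's domain is down to {7}, so q = 7. Remove 7 from f, s.
So s = 5.

5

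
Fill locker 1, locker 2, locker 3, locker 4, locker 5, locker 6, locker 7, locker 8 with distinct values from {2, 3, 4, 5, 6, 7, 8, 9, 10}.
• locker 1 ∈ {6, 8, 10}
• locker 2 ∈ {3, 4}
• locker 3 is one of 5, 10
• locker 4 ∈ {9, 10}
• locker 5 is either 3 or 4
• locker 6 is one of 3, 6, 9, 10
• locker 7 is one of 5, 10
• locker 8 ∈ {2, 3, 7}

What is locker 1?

The 2 variables locker 2 and locker 5 are confined to {3, 4}, which locks those values in; drop them from locker 6, locker 8.
The 2 variables locker 3 and locker 7 are confined to {5, 10}, which locks those values in; drop them from locker 1, locker 4, locker 6.
locker 4 has just one choice, so locker 4 = 9. So locker 6 can't be 9.
locker 6 must be 6 (only option left). So locker 1 can't be 6.
So locker 1 = 8.

8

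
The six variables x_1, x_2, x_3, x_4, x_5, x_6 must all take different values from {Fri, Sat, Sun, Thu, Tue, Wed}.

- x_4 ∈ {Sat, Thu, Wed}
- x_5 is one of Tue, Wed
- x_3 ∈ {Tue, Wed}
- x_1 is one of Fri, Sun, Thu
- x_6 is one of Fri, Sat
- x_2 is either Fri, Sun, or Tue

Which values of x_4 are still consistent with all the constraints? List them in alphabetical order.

x_3 and x_5 between them cover only {Tue, Wed} — a naked pair. Remove those values from x_2, x_4.
No further eliminations apply; x_4 can still be any of Sat, Thu.

Sat, Thu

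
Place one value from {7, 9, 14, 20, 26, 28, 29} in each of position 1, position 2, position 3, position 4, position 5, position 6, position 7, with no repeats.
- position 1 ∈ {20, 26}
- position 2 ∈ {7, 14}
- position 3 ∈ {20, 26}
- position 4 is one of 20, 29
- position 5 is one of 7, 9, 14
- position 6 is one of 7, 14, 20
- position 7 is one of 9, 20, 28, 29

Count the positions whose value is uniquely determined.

3

The 7 variables draw from only 7 values {7, 9, 14, 20, 26, 28, 29}, so each is used; only position 7 can be 28, hence position 7 = 28.
The 6 still-open variables draw from only 6 values {7, 9, 14, 20, 26, 29}, so each is used; only position 5 can be 9, hence position 5 = 9.
The 5 still-open variables together cover exactly {7, 14, 20, 26, 29} — 5 values for 5 variables — and 29 appears only in position 4's list, so position 4 = 29.
The 2 variables position 1 and position 3 are confined to {20, 26}, which locks those values in; drop them from position 6.
Determined: position 4=29, position 5=9, position 7=28. The other positions each still have more than one consistent value. That makes 3.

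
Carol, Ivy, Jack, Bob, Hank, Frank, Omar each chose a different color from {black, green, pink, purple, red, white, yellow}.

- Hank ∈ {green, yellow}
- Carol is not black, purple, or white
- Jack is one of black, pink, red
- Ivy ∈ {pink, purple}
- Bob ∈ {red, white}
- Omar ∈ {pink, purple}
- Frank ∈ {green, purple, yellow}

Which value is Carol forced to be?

red

The 7 variables together cover exactly {black, green, pink, purple, red, white, yellow} — 7 values for 7 variables — and black appears only in Jack's list, so Jack = black.
The 6 still-open variables draw from only 6 values {green, pink, purple, red, white, yellow}, so each is used; only Bob can be white, hence Bob = white.
Among the 5 still-open variables, red fits only Carol (and all 5 values in {green, pink, purple, red, yellow} must be used), so Carol = red.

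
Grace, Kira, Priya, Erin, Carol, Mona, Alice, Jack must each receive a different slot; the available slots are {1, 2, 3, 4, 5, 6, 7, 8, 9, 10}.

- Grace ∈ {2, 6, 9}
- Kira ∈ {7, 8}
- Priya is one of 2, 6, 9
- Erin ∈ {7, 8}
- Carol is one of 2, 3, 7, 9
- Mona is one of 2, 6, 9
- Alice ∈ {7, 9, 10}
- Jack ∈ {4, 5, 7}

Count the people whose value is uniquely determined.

2

The 2 variables Kira and Erin are confined to {7, 8}, which locks those values in; drop them from Carol, Alice, Jack.
Grace, Priya, Mona share exactly the 3 values {2, 6, 9}; by pigeonhole those values go to them, so strike 2, 6, 9 from Carol, Alice.
Carol must be 3 (only option left).
Alice has just one choice, so Alice = 10.
Determined: Carol=3, Alice=10. The other people each still have more than one consistent value. That makes 2.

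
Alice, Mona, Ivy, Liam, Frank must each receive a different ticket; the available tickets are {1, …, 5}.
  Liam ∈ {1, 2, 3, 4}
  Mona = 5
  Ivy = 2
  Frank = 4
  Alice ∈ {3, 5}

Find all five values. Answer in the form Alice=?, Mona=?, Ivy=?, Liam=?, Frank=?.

Mona must be 5 (only option left). Strike 5 from Alice.
Ivy must be 2 (only option left). Remove 2 from Liam.
Frank must be 4 (only option left). Strike 4 from Liam.
Alice has just one choice, so Alice = 3. Remove 3 from Liam.
Liam has just one choice, so Liam = 1.

Alice=3, Mona=5, Ivy=2, Liam=1, Frank=4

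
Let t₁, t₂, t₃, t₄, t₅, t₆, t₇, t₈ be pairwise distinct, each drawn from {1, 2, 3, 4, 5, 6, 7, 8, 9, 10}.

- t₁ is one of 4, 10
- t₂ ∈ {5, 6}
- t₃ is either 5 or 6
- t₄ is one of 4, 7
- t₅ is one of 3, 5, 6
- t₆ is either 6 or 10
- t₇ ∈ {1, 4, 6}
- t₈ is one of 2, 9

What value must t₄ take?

t₂ and t₃ between them cover only {5, 6} — a naked pair. Remove those values from t₅, t₆, t₇.
t₅ has just one choice, so t₅ = 3.
That leaves t₆ = 10. So t₁ can't be 10.
t₁ must be 4 (only option left). Strike 4 from t₄, t₇.
So t₄ = 7.

7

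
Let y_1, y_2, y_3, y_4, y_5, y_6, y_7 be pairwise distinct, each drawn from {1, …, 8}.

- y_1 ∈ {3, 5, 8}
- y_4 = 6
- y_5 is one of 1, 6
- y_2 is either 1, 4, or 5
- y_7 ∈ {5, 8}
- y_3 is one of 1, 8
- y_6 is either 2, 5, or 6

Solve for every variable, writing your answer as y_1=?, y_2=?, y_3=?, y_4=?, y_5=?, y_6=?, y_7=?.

y_4 must be 6 (only option left). Remove 6 from y_5, y_6.
y_5 must be 1 (only option left). Remove 1 from y_2, y_3.
y_3 has just one choice, so y_3 = 8. So y_1, y_7 can't be 8.
y_7 must be 5 (only option left). Eliminate 5 elsewhere: y_1, y_2, y_6.
y_1's domain is down to {3}, so y_1 = 3.
That leaves y_2 = 4.
That leaves y_6 = 2.

y_1=3, y_2=4, y_3=8, y_4=6, y_5=1, y_6=2, y_7=5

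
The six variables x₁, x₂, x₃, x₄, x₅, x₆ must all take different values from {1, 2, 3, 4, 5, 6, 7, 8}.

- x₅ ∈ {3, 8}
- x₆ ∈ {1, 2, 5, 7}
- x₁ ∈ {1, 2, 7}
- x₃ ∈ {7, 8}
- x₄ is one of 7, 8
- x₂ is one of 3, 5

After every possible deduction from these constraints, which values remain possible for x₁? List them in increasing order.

The 2 variables x₃ and x₄ are confined to {7, 8}, which locks those values in; drop them from x₁, x₅, x₆.
x₅ must be 3 (only option left). So x₂ can't be 3.
That leaves x₂ = 5. Remove 5 from x₆.
No further eliminations apply; x₁ can still be any of 1, 2.

1, 2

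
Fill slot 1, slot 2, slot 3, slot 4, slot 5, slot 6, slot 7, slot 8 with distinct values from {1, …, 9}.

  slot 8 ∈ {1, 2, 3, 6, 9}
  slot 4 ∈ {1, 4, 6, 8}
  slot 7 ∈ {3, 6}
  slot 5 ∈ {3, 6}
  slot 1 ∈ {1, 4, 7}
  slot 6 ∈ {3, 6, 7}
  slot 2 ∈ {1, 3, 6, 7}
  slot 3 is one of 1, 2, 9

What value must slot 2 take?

Among the 8 variables, 8 fits only slot 4 (and all 8 values in {1, 2, 3, 4, 6, 7, 8, 9} must be used), so slot 4 = 8.
The 7 still-open variables draw from only 7 values {1, 2, 3, 4, 6, 7, 9}, so each is used; only slot 1 can be 4, hence slot 1 = 4.
slot 5 and slot 7 between them cover only {3, 6} — a naked pair. Remove those values from slot 2, slot 6, slot 8.
slot 6 has just one choice, so slot 6 = 7. So slot 2 can't be 7.
So slot 2 = 1.

1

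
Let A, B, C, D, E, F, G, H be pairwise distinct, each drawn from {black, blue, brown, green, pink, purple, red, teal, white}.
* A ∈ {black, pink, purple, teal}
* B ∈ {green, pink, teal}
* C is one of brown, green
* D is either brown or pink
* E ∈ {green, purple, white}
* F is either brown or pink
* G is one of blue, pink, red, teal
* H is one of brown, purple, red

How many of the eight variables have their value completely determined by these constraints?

2

The 2 variables D and F are confined to {brown, pink}, which locks those values in; drop them from A, B, C, G, H.
C must be green (only option left). Eliminate green elsewhere: B, E.
B has just one choice, so B = teal. Strike teal from A, G.
Determined: B=teal, C=green. The other variables each still have more than one consistent value. That makes 2.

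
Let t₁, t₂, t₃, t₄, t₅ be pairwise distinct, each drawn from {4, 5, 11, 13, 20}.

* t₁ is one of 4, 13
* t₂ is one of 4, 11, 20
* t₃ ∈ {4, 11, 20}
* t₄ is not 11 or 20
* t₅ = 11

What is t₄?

5

t₅ must be 11 (only option left). So t₂, t₃ can't be 11.
The 4 still-open variables together cover exactly {4, 5, 13, 20} — 4 values for 4 variables — and 5 appears only in t₄'s list, so t₄ = 5.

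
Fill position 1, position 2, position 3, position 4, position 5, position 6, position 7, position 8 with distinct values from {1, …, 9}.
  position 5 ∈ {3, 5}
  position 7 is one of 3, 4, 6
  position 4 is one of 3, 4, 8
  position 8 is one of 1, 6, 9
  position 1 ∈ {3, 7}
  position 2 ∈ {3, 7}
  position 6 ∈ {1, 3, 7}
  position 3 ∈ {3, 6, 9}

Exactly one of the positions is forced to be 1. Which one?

The 8 variables draw from only 8 values {1, 3, 4, 5, 6, 7, 8, 9}, so each is used; only position 5 can be 5, hence position 5 = 5.
The 7 still-open variables together cover exactly {1, 3, 4, 6, 7, 8, 9} — 7 values for 7 variables — and 8 appears only in position 4's list, so position 4 = 8.
The 6 still-open variables draw from only 6 values {1, 3, 4, 6, 7, 9}, so each is used; only position 7 can be 4, hence position 7 = 4.
position 1 and position 2 between them cover only {3, 7} — a naked pair. Remove those values from position 3, position 6.
So 1 goes to position 6.

position 6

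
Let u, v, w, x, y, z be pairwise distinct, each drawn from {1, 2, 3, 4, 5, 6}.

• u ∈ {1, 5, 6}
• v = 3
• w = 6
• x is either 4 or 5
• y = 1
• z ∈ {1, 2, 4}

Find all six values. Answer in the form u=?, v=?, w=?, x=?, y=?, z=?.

v's domain is down to {3}, so v = 3.
w must be 6 (only option left). Remove 6 from u.
y must be 1 (only option left). Remove 1 from u, z.
u must be 5 (only option left). Eliminate 5 elsewhere: x.
That leaves x = 4. So z can't be 4.
z's domain is down to {2}, so z = 2.

u=5, v=3, w=6, x=4, y=1, z=2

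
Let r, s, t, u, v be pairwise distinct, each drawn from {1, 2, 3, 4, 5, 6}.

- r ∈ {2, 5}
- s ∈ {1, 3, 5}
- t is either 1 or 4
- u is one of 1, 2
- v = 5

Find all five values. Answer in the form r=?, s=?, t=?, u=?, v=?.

r=2, s=3, t=4, u=1, v=5

v must be 5 (only option left). Eliminate 5 elsewhere: r, s.
r has just one choice, so r = 2. Eliminate 2 elsewhere: u.
u has just one choice, so u = 1. Remove 1 from s, t.
That leaves s = 3.
t has just one choice, so t = 4.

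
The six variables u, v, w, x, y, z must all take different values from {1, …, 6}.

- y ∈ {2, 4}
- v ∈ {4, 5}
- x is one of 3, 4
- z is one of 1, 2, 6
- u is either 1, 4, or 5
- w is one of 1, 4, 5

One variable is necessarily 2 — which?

The 6 variables draw from only 6 values {1, 2, 3, 4, 5, 6}, so each is used; only x can be 3, hence x = 3.
Among the 5 still-open variables, 6 fits only z (and all 5 values in {1, 2, 4, 5, 6} must be used), so z = 6.
The 4 still-open variables draw from only 4 values {1, 2, 4, 5}, so each is used; only y can be 2, hence y = 2.

y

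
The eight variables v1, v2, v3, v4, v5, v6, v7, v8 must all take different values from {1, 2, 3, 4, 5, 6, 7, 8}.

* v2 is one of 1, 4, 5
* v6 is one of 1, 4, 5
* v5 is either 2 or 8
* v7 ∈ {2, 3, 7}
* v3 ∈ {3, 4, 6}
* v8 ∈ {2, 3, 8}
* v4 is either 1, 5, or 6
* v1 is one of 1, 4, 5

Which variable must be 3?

Among the 8 variables, 7 fits only v7 (and all 8 values in {1, 2, 3, 4, 5, 6, 7, 8} must be used), so v7 = 7.
v1, v2, v6 share exactly the 3 values {1, 4, 5}; by pigeonhole those values go to them, so strike 1, 4, 5 from v3, v4.
v4 has just one choice, so v4 = 6. So v3 can't be 6.

v3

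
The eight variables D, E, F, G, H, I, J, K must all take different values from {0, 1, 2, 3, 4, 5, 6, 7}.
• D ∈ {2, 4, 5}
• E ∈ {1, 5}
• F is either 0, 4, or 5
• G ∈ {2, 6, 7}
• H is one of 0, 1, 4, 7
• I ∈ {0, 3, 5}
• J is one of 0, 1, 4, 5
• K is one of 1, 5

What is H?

7

The 8 variables together cover exactly {0, 1, 2, 3, 4, 5, 6, 7} — 8 values for 8 variables — and 3 appears only in I's list, so I = 3.
The 7 still-open variables draw from only 7 values {0, 1, 2, 4, 5, 6, 7}, so each is used; only G can be 6, hence G = 6.
Among the 6 still-open variables, 2 fits only D (and all 6 values in {0, 1, 2, 4, 5, 7} must be used), so D = 2.
The 5 still-open variables draw from only 5 values {0, 1, 4, 5, 7}, so each is used; only H can be 7, hence H = 7.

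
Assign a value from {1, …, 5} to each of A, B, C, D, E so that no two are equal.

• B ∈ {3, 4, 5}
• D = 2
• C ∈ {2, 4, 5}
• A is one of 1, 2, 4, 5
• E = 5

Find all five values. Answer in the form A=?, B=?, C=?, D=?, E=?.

D has just one choice, so D = 2. Strike 2 from A, C.
That leaves E = 5. Remove 5 from A, B, C.
C has just one choice, so C = 4. Remove 4 from A, B.
A has just one choice, so A = 1.
B has just one choice, so B = 3.

A=1, B=3, C=4, D=2, E=5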